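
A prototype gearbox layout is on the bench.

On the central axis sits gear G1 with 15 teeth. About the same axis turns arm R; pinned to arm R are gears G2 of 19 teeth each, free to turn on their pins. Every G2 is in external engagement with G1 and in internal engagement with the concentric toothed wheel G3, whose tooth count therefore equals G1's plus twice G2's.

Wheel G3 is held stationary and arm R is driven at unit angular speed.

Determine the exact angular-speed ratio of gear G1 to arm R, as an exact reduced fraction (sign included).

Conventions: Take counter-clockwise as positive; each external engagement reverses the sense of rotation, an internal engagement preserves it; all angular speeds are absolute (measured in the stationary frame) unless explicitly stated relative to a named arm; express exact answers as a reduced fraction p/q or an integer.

68/15

topology: planetary set — G1 15T / G2 19T / G3 53T, arm = carrier (Willis)
ring teeth: 15 + 2·19 = 53
15(ω_sun−ω_arm) = −53(ω_ring−ω_arm),  ω_ring = 0, ω_arm = 1
ω_sun = 1 − (53/15)(0−1) = 68/15
ω_out/ω_in = 68/15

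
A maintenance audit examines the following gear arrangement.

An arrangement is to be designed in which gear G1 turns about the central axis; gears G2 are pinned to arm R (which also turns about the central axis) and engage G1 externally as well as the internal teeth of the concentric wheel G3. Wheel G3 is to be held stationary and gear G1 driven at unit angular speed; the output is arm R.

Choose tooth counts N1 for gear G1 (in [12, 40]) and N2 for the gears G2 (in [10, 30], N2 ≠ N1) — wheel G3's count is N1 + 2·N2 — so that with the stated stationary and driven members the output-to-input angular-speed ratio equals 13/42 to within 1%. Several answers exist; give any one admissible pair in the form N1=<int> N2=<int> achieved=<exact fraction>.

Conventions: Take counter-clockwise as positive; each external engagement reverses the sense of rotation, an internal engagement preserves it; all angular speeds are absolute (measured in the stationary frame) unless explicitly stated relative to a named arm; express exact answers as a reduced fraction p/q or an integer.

topology: planetary set — design target 13/42, arm = carrier (Willis)
Willis with ω_ring = 0: ω_arm/ω_sun = N1/(N1+N3); set equal to 13/42  ⇒  N3/N1 = 1/(13/42) − 1 = 29/13
N3 = N1 + 2·N2  ⇒  N2/N1 = (N3/N1 − 1)/2 = (29/13 − 1)/2 = 8/13
smallest multiple with N1 ≥ 12 and N2 ≥ 10: k = 2  ⇒  N1 = 2·13 = 26, N2 = 2·8 = 16 (N1 ≤ 40, N2 ≤ 30, N2 ≠ N1 ✓), N3 = 26 + 2·16 = 58
check: N1/(N1+N3) with N1 = 26, N3 = 58 gives 13/42; |achieved − target| = 0 ≤ 13/4200 ✓

N1=26 N2=16 achieved=13/42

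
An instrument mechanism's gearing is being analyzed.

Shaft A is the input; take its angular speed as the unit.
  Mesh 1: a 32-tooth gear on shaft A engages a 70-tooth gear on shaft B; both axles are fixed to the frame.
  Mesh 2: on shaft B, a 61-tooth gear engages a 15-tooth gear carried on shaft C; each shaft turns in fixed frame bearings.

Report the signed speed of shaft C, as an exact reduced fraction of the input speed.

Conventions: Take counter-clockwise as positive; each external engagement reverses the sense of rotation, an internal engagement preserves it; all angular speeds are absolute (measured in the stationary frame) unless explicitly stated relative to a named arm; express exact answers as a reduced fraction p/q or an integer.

2-mesh fixed-axis compound train (all bearings frame-fixed)
mesh 1 [32T→70T]: |ω|/ω_in = 1×32/70 = 16/35, sense flips to −
mesh 2 [61T→15T]: |ω|/ω_in = (16/35)×61/15 = 976/525, sense flips to +
signed output speed (× input speed) = 976/525

976/525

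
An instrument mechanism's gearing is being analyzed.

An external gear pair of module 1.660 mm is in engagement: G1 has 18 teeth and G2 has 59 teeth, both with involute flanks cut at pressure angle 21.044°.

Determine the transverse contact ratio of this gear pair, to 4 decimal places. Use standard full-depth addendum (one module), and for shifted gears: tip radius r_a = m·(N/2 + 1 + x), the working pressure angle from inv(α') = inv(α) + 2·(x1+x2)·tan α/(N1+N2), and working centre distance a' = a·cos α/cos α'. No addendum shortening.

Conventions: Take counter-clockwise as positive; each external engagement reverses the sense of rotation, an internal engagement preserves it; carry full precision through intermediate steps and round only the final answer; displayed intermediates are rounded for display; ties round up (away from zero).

1.6113

single-mesh involute tooth geometry (18T engaging 59T at module 1.660)
base radii: r_b1 = 13.943576, r_b2 = 45.703943
tip radii: r_a1 = 16.600000, r_a2 = 50.630000
no profile shift: α' = α, a' = a
action lengths: √(r_a1²−r_b1²) = 9.007591, √(r_a2²−r_b2²) = 21.784088
base pitch p_b = π·m·cos α = 4.867226
CR = (9.007591 + 21.784088 − 63.910000·sin 21.04400°)/4.867226 = 1.611302
contact ratio ≈ 1.6113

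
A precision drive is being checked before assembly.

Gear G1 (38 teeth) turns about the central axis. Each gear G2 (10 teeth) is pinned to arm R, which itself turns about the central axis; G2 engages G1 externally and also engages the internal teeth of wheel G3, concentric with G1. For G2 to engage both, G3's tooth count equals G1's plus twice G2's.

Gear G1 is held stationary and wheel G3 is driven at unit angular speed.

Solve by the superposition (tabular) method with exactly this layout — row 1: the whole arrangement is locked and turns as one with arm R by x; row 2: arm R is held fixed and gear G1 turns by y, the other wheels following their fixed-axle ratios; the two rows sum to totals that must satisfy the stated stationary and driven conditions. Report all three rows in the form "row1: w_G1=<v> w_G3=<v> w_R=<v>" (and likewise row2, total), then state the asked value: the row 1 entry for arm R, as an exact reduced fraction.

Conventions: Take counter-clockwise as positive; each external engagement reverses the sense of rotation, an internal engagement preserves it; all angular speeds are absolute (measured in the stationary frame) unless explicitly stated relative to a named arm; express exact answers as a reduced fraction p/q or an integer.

row1: w_G1=29/48 w_G3=29/48 w_R=29/48
row2: w_G1=-29/48 w_G3=19/48 w_R=0
total: w_G1=0 w_G3=1 w_R=29/48
asked value: 29/48

topology: planetary set — G1 38T / G2 10T / G3 58T, arm = carrier (Willis)
superposition row 1 [locked train]: every member turns x
superposition row 2 [arm held]: sun y, ring −(38/58)·y, arm 0
boundary: total ω_sun = x + y = 0 and total ω_ring = x − (38/58)·y = 1  ⇒  y = -29/48, x = 29/48
row 2 ring = −(38/58)·(-29/48) = 19/48
totals (row 1 + row 2): sun 29/48 + (-29/48) = 0, ring 29/48 + 19/48 = 1, arm 29/48 + 0 = 29/48
asked cell (row1, arm) = 29/48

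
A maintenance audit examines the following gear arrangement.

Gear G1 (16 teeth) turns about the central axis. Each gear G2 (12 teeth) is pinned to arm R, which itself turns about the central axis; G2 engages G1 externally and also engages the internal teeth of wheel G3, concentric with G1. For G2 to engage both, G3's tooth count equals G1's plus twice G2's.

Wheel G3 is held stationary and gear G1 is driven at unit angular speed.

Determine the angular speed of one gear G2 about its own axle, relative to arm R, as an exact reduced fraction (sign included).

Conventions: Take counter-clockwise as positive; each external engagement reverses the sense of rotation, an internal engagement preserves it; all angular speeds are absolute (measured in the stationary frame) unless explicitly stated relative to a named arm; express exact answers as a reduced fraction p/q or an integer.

-20/21

topology: planetary set — G1 16T / G2 12T / G3 40T, arm = carrier (Willis)
ring teeth: 16 + 2·12 = 40
16(ω_sun−ω_arm) = −40(ω_ring−ω_arm),  ω_ring = 0, ω_sun = 1
16(1−ω_arm) = −40(0−ω_arm)  ⇒  56·ω_arm = 16  ⇒  ω_arm = 2/7
sun–planet mesh: 16·(1−2/7) = −12·(ω_p−ω_arm)  ⇒  ω_p−ω_arm = -20/21
exact speed ratio = -20/21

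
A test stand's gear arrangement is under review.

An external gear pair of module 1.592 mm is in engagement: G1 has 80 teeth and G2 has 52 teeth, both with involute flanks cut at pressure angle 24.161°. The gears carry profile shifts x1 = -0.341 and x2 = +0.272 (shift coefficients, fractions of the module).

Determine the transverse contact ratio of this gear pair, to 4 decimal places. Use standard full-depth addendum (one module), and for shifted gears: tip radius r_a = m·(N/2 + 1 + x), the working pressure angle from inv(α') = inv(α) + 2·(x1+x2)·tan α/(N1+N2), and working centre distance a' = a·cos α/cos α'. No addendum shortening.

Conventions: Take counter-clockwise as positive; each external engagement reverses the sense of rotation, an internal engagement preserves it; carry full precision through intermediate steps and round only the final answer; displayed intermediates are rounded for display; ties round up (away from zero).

class = single-mesh tooth geometry [involute pair 80T × 52T, m = 1.592]
base radii: r_b1 = 58.101564, r_b2 = 37.766017
tip radii: r_a1 = 64.729128, r_a2 = 43.417024
inv(α') = inv(24.161°) + 2·(-0.341+0.272)·tan α/(80+52) = 0.02644192  ⇒  α' = 24.02663°
a' = a·cos α / cos α' = 105.0720·cos 24.161°/cos 24.02663° = 104.961864
action lengths: √(r_a1²−r_b1²) = 28.531882, √(r_a2²−r_b2²) = 21.418823
base pitch p_b = π·m·cos α = 4.563286
CR = (28.531882 + 21.418823 − 104.961864·sin 24.02663°)/4.563286 = 1.580945
contact ratio ≈ 1.5809

1.5809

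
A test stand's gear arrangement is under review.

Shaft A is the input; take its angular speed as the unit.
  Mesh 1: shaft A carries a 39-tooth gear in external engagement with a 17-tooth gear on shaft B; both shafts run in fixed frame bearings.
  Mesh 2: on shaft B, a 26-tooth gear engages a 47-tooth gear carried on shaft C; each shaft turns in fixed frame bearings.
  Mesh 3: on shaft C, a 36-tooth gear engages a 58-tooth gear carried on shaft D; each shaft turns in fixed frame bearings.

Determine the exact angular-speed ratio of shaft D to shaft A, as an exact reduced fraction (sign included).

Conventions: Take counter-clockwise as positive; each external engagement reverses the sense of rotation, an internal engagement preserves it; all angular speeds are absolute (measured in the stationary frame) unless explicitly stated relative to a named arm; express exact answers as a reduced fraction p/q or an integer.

-18252/23171

class = fixed-axis compound train [3 meshes; 3 ratios multiply, 3 sense flips]
mesh 1 [39T→17T]: running ratio 39/17, sense −
mesh 2 [26T→47T]: running ratio 1014/799, sense +
mesh 3 [36T→58T]: running ratio 18252/23171, sense −
ω_out/ω_in = -18252/23171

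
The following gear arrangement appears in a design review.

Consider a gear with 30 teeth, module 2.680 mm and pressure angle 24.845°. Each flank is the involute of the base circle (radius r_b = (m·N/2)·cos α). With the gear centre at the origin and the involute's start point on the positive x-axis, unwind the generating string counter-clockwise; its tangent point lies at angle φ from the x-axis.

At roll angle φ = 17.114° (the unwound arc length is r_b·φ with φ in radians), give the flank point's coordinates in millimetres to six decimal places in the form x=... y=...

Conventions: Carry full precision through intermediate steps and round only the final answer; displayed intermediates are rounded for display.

x=38.070612 y=0.321169

single-mesh involute tooth geometry (30T wheel at module 2.680)
pitch radius r_p = m·N/2 = 2.680·30/2 = 40.200000
base radius r_b = r_p·cos α = 40.200000·cos 24.845° = 36.479400
roll angle φ = 17.114° = 0.29869565 rad
x = r_b·(cos φ + φ·sin φ) = 38.070612
y = r_b·(sin φ − φ·cos φ) = 0.321169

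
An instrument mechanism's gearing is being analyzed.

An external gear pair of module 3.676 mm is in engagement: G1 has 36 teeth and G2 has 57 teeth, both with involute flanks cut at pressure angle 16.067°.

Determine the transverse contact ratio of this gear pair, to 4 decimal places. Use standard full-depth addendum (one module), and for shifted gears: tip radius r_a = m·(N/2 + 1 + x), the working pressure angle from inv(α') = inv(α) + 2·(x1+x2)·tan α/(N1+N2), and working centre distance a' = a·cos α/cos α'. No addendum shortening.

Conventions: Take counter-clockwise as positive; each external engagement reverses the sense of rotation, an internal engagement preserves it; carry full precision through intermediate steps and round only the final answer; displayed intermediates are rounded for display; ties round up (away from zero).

recognized (one external pair, fixed centres): single-mesh tooth geometry, m = 3.676, N1 = 36, N2 = 57
base radii: r_b1 = 63.583393, r_b2 = 100.673706
tip radii: r_a1 = 69.844000, r_a2 = 108.442000
no profile shift: α' = α, a' = a
action lengths: √(r_a1²−r_b1²) = 28.902188, √(r_a2²−r_b2²) = 40.304744
base pitch p_b = π·m·cos α = 11.097396
CR = (28.902188 + 40.304744 − 170.934000·sin 16.06700°)/11.097396 = 1.973348
contact ratio ≈ 1.9733

1.9733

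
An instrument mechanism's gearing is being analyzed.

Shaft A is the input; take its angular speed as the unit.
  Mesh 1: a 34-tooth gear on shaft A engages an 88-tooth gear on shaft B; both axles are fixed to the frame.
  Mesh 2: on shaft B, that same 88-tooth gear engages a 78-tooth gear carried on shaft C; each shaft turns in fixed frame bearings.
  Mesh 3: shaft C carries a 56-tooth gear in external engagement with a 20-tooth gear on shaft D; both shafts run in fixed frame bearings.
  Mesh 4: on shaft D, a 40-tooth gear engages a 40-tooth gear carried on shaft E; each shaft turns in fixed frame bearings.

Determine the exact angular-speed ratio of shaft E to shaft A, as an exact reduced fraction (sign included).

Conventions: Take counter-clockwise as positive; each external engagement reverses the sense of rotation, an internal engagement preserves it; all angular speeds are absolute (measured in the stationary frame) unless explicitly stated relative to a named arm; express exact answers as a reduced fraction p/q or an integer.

class = fixed-axis compound train [4 meshes; 4 ratios multiply, 4 sense flips]
mesh 1 [34T→88T]: running ratio 17/44, sense −
mesh 2 [88T→78T]: running ratio 17/39, sense +
mesh 3 [56T→20T]: running ratio 238/195, sense −
mesh 4 [40T→40T]: running ratio 238/195, sense +
ω_out/ω_in = 238/195

238/195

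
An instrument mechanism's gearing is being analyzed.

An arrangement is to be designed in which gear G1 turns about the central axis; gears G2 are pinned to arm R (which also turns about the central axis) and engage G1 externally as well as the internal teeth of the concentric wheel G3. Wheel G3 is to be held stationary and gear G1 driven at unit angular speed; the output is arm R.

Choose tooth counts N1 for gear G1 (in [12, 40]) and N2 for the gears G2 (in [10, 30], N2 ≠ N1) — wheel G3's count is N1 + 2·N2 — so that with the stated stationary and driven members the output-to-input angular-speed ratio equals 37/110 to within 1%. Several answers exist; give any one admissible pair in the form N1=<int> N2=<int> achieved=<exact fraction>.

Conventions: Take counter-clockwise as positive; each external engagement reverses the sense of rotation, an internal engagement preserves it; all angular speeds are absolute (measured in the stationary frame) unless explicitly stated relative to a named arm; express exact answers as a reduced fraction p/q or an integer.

class = planetary set [ratio 37/110 wanted; Willis about the carrier]
Willis with ω_ring = 0: ω_arm/ω_sun = N1/(N1+N3); set equal to 37/110  ⇒  N3/N1 = 1/(37/110) − 1 = 73/37
N3 = N1 + 2·N2  ⇒  N2/N1 = (N3/N1 − 1)/2 = (73/37 − 1)/2 = 18/37
smallest multiple with N1 ≥ 12 and N2 ≥ 10: k = 1  ⇒  N1 = 1·37 = 37, N2 = 1·18 = 18 (N1 ≤ 40, N2 ≤ 30, N2 ≠ N1 ✓), N3 = 37 + 2·18 = 73
check: N1/(N1+N3) with N1 = 37, N3 = 73 gives 37/110; |achieved − target| = 0 ≤ 37/11000 ✓

N1=37 N2=18 achieved=37/110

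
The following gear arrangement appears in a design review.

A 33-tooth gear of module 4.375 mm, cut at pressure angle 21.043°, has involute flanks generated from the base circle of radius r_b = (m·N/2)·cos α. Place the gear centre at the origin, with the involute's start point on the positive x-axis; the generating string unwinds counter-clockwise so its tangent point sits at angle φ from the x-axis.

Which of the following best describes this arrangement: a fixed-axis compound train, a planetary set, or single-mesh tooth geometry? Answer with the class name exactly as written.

single-mesh tooth geometry

class = single-mesh tooth geometry [base-circle involute, m = 4.375, 33T]
classification: single-mesh tooth geometry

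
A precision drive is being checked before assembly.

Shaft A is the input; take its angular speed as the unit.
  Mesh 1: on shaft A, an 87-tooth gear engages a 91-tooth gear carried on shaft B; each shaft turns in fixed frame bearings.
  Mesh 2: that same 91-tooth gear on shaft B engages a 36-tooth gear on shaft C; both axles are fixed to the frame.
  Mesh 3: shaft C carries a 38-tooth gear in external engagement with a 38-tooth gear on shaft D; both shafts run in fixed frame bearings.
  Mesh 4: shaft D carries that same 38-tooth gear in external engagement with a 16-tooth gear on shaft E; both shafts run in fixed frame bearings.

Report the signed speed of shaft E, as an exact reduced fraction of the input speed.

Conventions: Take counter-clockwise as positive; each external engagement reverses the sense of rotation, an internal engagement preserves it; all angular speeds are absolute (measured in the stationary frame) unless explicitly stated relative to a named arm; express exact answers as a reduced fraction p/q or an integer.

4-mesh fixed-axis compound train (all bearings frame-fixed)
mesh 1 [87T→91T]: |ω|/ω_in = 1×87/91 = 87/91, sense flips to −
mesh 2 [91T→36T]: |ω|/ω_in = (87/91)×91/36 = 29/12, sense flips to +
mesh 3 [38T→38T]: |ω|/ω_in = (29/12)×38/38 = 29/12, sense flips to −
mesh 4 [38T→16T]: |ω|/ω_in = (29/12)×38/16 = 551/96, sense flips to +
signed output speed (× input speed) = 551/96

551/96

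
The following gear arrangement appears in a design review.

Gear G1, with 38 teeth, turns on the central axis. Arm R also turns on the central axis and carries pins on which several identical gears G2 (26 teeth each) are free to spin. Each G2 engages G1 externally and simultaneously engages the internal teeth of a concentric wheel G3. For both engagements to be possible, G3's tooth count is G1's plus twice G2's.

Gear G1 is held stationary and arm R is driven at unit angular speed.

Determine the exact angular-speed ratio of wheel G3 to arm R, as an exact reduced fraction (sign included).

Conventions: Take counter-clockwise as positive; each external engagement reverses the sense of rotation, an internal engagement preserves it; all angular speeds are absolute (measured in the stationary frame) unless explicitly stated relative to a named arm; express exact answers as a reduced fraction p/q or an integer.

64/45

topology: planetary set — G1 38T / G2 26T / G3 90T, arm = carrier (Willis)
ring teeth: 38 + 2·26 = 90
38(ω_sun−ω_arm) = −90(ω_ring−ω_arm),  ω_sun = 0, ω_arm = 1
ω_ring = 1 − (38/90)(0−1) = 64/45
ω_out/ω_in = 64/45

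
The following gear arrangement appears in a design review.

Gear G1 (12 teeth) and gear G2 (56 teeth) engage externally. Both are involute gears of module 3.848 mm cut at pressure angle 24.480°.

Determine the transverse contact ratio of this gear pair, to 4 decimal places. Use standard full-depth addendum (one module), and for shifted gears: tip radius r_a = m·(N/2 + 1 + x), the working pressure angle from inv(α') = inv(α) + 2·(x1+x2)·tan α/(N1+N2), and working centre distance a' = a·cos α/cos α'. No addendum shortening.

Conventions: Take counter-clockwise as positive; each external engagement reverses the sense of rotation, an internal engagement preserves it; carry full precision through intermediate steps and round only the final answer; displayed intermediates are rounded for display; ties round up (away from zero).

recognized (one external pair, fixed centres): single-mesh tooth geometry, m = 3.848, N1 = 12, N2 = 56
base radii: r_b1 = 21.012527, r_b2 = 98.058458
tip radii: r_a1 = 26.936000, r_a2 = 111.592000
no profile shift: α' = α, a' = a
action lengths: √(r_a1²−r_b1²) = 16.852947, √(r_a2²−r_b2²) = 53.266437
base pitch p_b = π·m·cos α = 11.002133
CR = (16.852947 + 53.266437 − 130.832000·sin 24.48000°)/11.002133 = 1.445701
contact ratio ≈ 1.4457

1.4457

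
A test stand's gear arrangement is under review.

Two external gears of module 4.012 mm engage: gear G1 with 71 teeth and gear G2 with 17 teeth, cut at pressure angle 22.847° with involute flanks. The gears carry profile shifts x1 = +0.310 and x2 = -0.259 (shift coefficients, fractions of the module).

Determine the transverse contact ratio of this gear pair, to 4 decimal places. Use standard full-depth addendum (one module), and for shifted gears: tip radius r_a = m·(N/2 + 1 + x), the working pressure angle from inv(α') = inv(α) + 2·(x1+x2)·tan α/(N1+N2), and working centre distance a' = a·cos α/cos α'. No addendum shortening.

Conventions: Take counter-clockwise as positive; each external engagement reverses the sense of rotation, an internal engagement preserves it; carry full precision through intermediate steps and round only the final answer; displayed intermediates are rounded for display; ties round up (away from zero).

1.5757

topology: single-mesh involute geometry — m = 4.012, 71T/17T pair
base radii: r_b1 = 131.251963, r_b2 = 31.426526
tip radii: r_a1 = 147.681720, r_a2 = 37.074892
inv(α') = inv(22.847°) + 2·(+0.310-0.259)·tan α/(71+17) = 0.02305986  ⇒  α' = 23.00343°
a' = a·cos α / cos α' = 176.5280·cos 22.847°/cos 23.00343° = 176.731951
action lengths: √(r_a1²−r_b1²) = 67.696475, √(r_a2²−r_b2²) = 19.670309
base pitch p_b = π·m·cos α = 11.615217
CR = (67.696475 + 19.670309 − 176.731951·sin 23.00343°)/11.615217 = 1.575725
contact ratio ≈ 1.5757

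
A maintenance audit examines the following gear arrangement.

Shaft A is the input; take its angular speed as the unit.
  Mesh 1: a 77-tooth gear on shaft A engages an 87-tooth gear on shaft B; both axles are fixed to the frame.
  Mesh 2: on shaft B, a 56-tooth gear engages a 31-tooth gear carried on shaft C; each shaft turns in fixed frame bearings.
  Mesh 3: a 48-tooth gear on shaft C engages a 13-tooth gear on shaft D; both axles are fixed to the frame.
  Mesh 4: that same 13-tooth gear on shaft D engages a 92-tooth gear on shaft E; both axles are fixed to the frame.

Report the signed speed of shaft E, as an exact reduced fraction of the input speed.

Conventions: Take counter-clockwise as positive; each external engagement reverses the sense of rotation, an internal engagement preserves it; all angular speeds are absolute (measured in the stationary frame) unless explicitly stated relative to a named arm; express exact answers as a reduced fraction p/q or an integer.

4-mesh fixed-axis compound train (all bearings frame-fixed)
mesh 1 [77T→87T]: |ω|/ω_in = 1×77/87 = 77/87, sense flips to −
mesh 2 [56T→31T]: |ω|/ω_in = (77/87)×56/31 = 4312/2697, sense flips to +
mesh 3 [48T→13T]: |ω|/ω_in = (4312/2697)×48/13 = 68992/11687, sense flips to −
mesh 4 [13T→92T]: |ω|/ω_in = (68992/11687)×13/92 = 17248/20677, sense flips to +
signed output speed (× input speed) = 17248/20677

17248/20677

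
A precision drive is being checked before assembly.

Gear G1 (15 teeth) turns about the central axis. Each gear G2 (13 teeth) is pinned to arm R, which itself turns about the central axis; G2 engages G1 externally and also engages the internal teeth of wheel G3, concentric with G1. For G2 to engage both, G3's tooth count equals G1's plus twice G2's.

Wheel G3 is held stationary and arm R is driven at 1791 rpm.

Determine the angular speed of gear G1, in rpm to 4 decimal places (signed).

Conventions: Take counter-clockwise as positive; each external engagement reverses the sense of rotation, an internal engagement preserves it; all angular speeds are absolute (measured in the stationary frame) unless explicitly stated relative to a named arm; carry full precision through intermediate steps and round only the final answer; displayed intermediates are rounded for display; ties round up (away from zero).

+6686.4000 rpm

recognized (axles ride arm R): planetary set, 15/13/41 teeth
normalise by the input: solve with ω_arm = 1, then scale by 1791 rpm
ring teeth: 15 + 2·13 = 41
15(ω_sun−ω_arm) = −41(ω_ring−ω_arm),  ω_ring = 0, ω_arm = 1
ω_sun = 1 − (41/15)(0−1) = 56/15
scale: ω_sun = 56/15 × 1791 rpm = +6686.4000 rpm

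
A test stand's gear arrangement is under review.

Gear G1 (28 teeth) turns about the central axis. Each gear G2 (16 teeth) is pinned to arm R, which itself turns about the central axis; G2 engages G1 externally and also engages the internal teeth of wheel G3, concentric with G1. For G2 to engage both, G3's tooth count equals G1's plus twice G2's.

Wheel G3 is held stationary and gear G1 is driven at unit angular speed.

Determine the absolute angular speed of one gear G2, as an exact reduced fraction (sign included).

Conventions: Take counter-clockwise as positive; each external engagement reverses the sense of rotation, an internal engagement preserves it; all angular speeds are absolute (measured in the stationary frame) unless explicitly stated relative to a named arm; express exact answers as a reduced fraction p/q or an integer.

planetary set (28T centre, 16T on arm, 60T internal) — Willis relation
ring teeth: 28 + 2·16 = 60
28(ω_sun−ω_arm) = −60(ω_ring−ω_arm),  ω_ring = 0, ω_sun = 1
28(1−ω_arm) = −60(0−ω_arm)  ⇒  88·ω_arm = 28  ⇒  ω_arm = 7/22
sun–planet mesh: 28·(1−7/22) = −16·(ω_p−ω_arm)  ⇒  ω_p−ω_arm = -105/88
ω_p = 7/22 − 105/88 = -7/8
exact speed ratio = -7/8

-7/8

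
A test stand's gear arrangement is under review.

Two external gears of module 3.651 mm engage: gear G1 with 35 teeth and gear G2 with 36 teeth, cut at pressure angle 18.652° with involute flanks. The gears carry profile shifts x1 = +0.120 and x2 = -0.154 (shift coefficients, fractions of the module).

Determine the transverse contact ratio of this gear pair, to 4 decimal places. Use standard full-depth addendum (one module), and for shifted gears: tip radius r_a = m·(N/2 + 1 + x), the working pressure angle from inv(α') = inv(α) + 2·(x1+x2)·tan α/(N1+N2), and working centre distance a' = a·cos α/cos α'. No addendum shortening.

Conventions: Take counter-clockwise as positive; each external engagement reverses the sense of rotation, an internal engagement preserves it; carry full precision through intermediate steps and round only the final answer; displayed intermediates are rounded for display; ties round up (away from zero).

topology: single-mesh involute geometry — m = 3.651, 35T/36T pair
base radii: r_b1 = 60.536773, r_b2 = 62.266395
tip radii: r_a1 = 67.981620, r_a2 = 68.806746
inv(α') = inv(18.652°) + 2·(+0.120-0.154)·tan α/(35+36) = 0.01168575  ⇒  α' = 18.48789°
a' = a·cos α / cos α' = 129.6105·cos 18.652°/cos 18.48789° = 129.485838
action lengths: √(r_a1²−r_b1²) = 30.932181, √(r_a2²−r_b2²) = 29.279077
base pitch p_b = π·m·cos α = 10.867536
CR = (30.932181 + 29.279077 − 129.485838·sin 18.48789°)/10.867536 = 1.762199
contact ratio ≈ 1.7622

1.7622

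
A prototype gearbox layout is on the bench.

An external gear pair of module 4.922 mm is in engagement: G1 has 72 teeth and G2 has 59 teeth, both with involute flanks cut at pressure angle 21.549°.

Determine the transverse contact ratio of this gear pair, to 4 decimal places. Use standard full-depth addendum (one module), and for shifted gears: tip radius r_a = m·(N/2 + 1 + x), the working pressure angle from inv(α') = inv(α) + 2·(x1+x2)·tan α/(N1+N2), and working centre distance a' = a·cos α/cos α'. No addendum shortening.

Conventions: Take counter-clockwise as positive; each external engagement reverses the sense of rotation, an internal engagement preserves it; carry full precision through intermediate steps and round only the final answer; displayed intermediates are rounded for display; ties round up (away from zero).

1.7126

single-mesh involute tooth geometry (72T engaging 59T at module 4.922)
base radii: r_b1 = 164.806951, r_b2 = 135.050140
tip radii: r_a1 = 182.114000, r_a2 = 150.121000
no profile shift: α' = α, a' = a
action lengths: √(r_a1²−r_b1²) = 77.486630, √(r_a2²−r_b2²) = 65.557411
base pitch p_b = π·m·cos α = 14.382120
CR = (77.486630 + 65.557411 − 322.391000·sin 21.54900°)/14.382120 = 1.712603
contact ratio ≈ 1.7126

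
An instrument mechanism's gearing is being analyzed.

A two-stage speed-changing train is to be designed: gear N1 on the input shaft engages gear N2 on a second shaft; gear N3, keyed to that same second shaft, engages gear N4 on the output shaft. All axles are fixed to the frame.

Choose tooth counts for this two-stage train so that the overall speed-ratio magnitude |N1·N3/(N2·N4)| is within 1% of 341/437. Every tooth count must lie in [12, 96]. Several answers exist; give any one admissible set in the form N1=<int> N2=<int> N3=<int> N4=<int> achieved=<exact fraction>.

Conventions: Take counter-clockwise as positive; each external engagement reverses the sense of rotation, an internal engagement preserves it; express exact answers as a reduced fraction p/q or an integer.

design class (target 341/437): fixed-axis compound train
target = 341/437 in lowest terms: an exact hit needs N1·N3 = k·341 and N2·N4 = k·437 for one integer k, every count in [12, 96]; additionally prefer no 1:1 stage (N1 ≠ N2, N3 ≠ N4)
k = 1: no 1:1-free in-range split of k·341 and k·437 into factor pairs; take k = 2
k = 2: N1·N3 = 682 = 22·31, N2·N4 = 874 = 19·46
achieved = 22·31/(19·46) = 341/437; |achieved − target| = 0 ≤ 341/43700 ✓

N1=22 N2=19 N3=31 N4=46 achieved=341/437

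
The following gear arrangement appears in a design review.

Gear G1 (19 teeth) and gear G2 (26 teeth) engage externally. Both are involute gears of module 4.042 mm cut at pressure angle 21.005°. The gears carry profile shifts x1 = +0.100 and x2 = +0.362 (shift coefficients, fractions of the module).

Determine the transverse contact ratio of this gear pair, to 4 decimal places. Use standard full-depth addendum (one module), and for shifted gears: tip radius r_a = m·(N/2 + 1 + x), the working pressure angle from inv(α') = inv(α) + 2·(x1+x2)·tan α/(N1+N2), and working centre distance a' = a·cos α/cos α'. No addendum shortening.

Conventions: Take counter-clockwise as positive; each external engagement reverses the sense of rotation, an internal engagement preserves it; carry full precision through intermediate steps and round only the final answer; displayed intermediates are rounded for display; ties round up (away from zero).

recognized (one external pair, fixed centres): single-mesh tooth geometry, m = 4.042, N1 = 19, N2 = 26
base radii: r_b1 = 35.847354, r_b2 = 49.054274
tip radii: r_a1 = 42.845200, r_a2 = 58.051204
inv(α') = inv(21.005°) + 2·(+0.100+0.362)·tan α/(19+26) = 0.02524182  ⇒  α' = 23.67486°
a' = a·cos α / cos α' = 90.9450·cos 21.005°/cos 23.67486° = 92.703671
action lengths: √(r_a1²−r_b1²) = 23.466538, √(r_a2²−r_b2²) = 31.042238
base pitch p_b = π·m·cos α = 11.854504
CR = (23.466538 + 31.042238 − 92.703671·sin 23.67486°)/11.854504 = 1.458011
contact ratio ≈ 1.4580

1.4580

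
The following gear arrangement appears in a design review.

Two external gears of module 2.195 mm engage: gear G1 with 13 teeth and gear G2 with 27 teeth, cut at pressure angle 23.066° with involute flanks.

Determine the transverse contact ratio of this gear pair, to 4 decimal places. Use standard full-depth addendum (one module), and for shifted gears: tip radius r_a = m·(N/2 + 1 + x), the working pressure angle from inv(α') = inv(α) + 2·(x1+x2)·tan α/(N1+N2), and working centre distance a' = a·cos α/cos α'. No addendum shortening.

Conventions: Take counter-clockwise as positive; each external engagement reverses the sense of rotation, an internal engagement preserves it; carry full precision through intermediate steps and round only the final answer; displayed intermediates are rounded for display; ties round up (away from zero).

topology: single-mesh involute geometry — m = 2.195, 13T/27T pair
base radii: r_b1 = 13.126873, r_b2 = 27.263505
tip radii: r_a1 = 16.462500, r_a2 = 31.827500
no profile shift: α' = α, a' = a
action lengths: √(r_a1²−r_b1²) = 9.934743, √(r_a2²−r_b2²) = 16.422274
base pitch p_b = π·m·cos α = 6.344506
CR = (9.934743 + 16.422274 − 43.900000·sin 23.06600°)/6.344506 = 1.443356
contact ratio ≈ 1.4434

1.4434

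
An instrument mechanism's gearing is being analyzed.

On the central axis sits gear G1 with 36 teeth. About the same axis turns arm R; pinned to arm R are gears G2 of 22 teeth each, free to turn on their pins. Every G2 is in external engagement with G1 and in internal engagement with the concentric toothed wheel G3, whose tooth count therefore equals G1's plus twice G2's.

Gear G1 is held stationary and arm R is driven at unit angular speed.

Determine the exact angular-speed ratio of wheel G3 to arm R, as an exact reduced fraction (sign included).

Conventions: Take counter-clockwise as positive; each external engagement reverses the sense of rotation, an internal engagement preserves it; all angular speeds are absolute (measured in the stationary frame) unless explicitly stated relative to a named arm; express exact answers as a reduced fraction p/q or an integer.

29/20

recognized (axles ride arm R): planetary set, 36/22/80 teeth
ring teeth: 36 + 2·22 = 80
36(ω_sun−ω_arm) = −80(ω_ring−ω_arm),  ω_sun = 0, ω_arm = 1
ω_ring = 1 − (36/80)(0−1) = 29/20
ω_out/ω_in = 29/20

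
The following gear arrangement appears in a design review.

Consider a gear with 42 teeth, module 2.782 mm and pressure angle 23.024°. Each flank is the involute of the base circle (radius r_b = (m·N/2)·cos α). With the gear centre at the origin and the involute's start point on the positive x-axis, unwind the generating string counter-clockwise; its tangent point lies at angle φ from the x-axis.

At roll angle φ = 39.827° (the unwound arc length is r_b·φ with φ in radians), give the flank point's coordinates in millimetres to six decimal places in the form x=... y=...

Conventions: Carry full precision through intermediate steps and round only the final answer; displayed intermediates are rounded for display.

x=65.230548 y=5.733735

recognized (one wheel, involute flank): single-mesh tooth geometry, m = 2.782, N = 42
pitch radius r_p = m·N/2 = 2.782·42/2 = 58.422000
base radius r_b = r_p·cos α = 58.422000·cos 23.024° = 53.768168
roll angle φ = 39.827° = 0.69511228 rad
x = r_b·(cos φ + φ·sin φ) = 65.230548
y = r_b·(sin φ − φ·cos φ) = 5.733735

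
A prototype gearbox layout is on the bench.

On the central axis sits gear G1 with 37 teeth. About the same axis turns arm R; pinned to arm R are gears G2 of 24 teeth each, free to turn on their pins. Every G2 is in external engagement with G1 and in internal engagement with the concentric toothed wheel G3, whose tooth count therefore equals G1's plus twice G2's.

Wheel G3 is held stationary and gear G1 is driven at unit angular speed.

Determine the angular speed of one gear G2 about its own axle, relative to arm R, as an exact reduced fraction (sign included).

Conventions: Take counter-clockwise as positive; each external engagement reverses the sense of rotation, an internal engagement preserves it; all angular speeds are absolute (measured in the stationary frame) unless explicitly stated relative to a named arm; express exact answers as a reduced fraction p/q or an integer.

planetary set (37T centre, 24T on arm, 85T internal) — Willis relation
ring teeth: 37 + 2·24 = 85
37(ω_sun−ω_arm) = −85(ω_ring−ω_arm),  ω_ring = 0, ω_sun = 1
37(1−ω_arm) = −85(0−ω_arm)  ⇒  122·ω_arm = 37  ⇒  ω_arm = 37/122
sun–planet mesh: 37·(1−37/122) = −24·(ω_p−ω_arm)  ⇒  ω_p−ω_arm = -3145/2928
exact speed ratio = -3145/2928

-3145/2928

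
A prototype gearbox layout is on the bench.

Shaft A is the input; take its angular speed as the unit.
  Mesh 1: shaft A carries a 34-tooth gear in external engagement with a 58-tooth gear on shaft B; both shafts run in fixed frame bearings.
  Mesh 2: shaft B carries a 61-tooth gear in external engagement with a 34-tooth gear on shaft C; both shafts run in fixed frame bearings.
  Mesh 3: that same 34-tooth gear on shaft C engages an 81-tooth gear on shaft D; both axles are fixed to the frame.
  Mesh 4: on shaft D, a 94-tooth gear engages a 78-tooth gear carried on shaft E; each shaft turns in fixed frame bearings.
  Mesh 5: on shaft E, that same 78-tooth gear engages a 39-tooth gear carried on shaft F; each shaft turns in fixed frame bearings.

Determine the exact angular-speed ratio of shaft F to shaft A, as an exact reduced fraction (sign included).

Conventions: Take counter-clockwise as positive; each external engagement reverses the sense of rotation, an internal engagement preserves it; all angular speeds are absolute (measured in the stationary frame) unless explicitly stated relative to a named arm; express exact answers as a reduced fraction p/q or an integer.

-97478/91611

class = fixed-axis compound train [5 meshes; 5 ratios multiply, 5 sense flips]
mesh 1 [34T→58T]: running ratio 17/29, sense −
mesh 2 [61T→34T]: running ratio 61/58, sense +
mesh 3 [34T→81T]: running ratio 1037/2349, sense −
mesh 4 [94T→78T]: running ratio 48739/91611, sense +
mesh 5 [78T→39T]: running ratio 97478/91611, sense −
ω_out/ω_in = -97478/91611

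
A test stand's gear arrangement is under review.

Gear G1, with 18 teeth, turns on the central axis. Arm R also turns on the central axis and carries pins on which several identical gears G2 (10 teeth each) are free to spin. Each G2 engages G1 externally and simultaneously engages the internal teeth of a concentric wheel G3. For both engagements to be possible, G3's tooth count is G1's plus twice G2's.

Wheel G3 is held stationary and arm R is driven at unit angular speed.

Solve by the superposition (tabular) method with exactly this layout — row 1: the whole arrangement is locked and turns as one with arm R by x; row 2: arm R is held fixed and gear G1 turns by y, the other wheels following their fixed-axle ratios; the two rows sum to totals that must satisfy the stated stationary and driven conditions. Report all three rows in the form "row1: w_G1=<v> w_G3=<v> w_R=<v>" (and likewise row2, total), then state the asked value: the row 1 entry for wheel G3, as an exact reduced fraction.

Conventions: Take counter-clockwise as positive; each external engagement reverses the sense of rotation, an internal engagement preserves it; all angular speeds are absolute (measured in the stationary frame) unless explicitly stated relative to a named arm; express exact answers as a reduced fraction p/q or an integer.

planetary set (18T centre, 10T on arm, 38T internal) — Willis relation
row 1 — lock + rotate with arm: ω_sun = ω_ring = ω_arm = x
row 2: sun turns y, ring = −(18/38)·y, arm 0
boundary: total ω_ring = x − (18/38)·y = 0 and total ω_arm = x = 1  ⇒  y = 19/9, x = 1
row 2 ring = −(18/38)·19/9 = -1
totals (row 1 + row 2): sun 1 + 19/9 = 28/9, ring 1 + (-1) = 0, arm 1 + 0 = 1
asked cell (row1, ring) = 1

row1: w_G1=1 w_G3=1 w_R=1
row2: w_G1=19/9 w_G3=-1 w_R=0
total: w_G1=28/9 w_G3=0 w_R=1
asked value: 1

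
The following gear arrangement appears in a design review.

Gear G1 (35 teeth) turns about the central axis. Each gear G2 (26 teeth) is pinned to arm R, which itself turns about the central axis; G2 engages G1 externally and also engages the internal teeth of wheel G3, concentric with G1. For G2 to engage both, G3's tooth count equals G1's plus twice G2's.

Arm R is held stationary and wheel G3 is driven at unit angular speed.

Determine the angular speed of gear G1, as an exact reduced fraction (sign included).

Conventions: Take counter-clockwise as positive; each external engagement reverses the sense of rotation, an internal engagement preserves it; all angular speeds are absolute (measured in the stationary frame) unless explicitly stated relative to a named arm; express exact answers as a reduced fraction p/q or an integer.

class = planetary set [G3 = 35+2·26 = 87; Willis about the carrier]
ring teeth: 35 + 2·26 = 87
35(ω_sun−ω_arm) = −87(ω_ring−ω_arm),  ω_arm = 0, ω_ring = 1
ω_sun = 0 − (87/35)(1−0) = -87/35
exact speed ratio = -87/35

-87/35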